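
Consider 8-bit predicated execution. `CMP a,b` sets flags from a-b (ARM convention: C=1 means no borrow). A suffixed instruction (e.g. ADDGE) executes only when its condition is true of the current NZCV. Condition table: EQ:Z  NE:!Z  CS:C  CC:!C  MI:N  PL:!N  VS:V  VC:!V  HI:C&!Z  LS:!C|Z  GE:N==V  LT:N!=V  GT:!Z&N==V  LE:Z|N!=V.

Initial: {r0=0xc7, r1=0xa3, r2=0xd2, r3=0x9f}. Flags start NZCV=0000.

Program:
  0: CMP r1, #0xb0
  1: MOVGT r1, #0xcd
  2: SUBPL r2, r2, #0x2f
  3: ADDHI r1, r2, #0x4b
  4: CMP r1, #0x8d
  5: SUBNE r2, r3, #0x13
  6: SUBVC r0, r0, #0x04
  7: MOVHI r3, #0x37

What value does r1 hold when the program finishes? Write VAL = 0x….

VAL = 0xa3

0: ✓ CMP  NZCV=1000
1: · MOVGT
2: · SUBPL
3: · ADDHI
4: ✓ CMP  NZCV=0010
5: ✓ SUBNE  r2←0x8c
6: ✓ SUBVC  r0←0xc3
7: ✓ MOVHI  r3←0x37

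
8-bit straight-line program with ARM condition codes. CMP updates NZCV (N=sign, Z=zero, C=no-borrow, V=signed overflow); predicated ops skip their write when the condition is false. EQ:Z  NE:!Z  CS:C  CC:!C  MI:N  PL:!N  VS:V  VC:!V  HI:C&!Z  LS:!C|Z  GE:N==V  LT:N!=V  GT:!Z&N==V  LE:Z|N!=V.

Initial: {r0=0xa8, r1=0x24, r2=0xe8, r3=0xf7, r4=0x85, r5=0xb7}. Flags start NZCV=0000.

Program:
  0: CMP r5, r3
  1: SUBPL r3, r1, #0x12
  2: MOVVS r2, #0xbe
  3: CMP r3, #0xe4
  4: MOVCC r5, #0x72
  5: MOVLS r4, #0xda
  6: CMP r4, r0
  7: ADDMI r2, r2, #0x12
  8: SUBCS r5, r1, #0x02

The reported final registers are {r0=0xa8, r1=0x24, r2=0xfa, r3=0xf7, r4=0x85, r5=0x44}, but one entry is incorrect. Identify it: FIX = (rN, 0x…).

FIX = (r5, 0xb7)

[0] flags=1000 → (cmp)
[1] flags=1000 PL?F → skip
[2] flags=1000 VS?F → skip
[3] flags=0010 → (cmp)
[4] flags=0010 CC?F → skip
[5] flags=0010 LS?F → skip
[6] flags=1000 → (cmp)
[7] flags=1000 MI?T → r2=0xfa
[8] flags=1000 CS?F → skip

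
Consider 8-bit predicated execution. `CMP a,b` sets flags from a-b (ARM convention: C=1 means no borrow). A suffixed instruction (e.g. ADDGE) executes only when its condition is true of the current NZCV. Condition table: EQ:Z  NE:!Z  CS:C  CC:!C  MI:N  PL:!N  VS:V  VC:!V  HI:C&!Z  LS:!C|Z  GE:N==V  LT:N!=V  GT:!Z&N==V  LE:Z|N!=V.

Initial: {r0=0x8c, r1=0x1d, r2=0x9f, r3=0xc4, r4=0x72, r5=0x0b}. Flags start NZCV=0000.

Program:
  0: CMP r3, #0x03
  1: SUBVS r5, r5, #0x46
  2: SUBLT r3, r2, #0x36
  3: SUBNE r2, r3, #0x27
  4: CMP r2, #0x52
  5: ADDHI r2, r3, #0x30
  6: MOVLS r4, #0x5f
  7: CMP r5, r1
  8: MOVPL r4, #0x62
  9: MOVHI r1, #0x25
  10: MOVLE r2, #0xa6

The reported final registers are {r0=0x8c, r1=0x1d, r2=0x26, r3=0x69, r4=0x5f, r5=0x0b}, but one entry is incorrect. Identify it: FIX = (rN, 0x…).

FIX = (r2, 0xa6)

[0] flags=1010 → (cmp)
[1] flags=1010 VS?F → skip
[2] flags=1010 LT?T → r3=0x69
[3] flags=1010 NE?T → r2=0x42
[4] flags=1000 → (cmp)
[5] flags=1000 HI?F → skip
[6] flags=1000 LS?T → r4=0x5f
[7] flags=1000 → (cmp)
[8] flags=1000 PL?F → skip
[9] flags=1000 HI?F → skip
[10] flags=1000 LE?T → r2=0xa6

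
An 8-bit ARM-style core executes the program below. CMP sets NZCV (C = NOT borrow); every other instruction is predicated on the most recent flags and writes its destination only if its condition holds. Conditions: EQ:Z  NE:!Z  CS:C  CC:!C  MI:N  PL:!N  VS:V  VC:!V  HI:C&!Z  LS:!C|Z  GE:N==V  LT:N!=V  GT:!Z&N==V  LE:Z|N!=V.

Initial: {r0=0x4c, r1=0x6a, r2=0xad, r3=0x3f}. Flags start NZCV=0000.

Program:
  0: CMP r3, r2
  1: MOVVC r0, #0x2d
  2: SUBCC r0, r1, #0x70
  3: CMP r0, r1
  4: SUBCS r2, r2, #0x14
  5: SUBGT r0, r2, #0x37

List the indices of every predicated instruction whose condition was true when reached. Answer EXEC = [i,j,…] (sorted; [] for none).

[0] flags=1001 → (cmp)
[1] flags=1001 VC?F → skip
[2] flags=1001 CC?T → r0=0xfa
[3] flags=1010 → (cmp)
[4] flags=1010 CS?T → r2=0x99
[5] flags=1010 GT?F → skip

EXEC = [2,4]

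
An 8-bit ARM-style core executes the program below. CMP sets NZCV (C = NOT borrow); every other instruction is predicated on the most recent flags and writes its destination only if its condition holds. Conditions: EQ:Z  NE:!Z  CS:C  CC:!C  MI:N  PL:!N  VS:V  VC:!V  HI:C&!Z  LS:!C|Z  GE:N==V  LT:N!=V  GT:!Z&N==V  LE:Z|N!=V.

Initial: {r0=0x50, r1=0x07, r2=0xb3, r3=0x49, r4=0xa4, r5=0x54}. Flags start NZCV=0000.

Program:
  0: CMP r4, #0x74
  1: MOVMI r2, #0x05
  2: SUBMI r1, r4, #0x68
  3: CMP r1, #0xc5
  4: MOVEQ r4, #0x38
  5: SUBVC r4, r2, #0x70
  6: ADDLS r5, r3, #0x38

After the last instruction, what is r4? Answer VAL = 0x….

[0] flags=0011 → (cmp)
[1] flags=0011 MI?F → skip
[2] flags=0011 MI?F → skip
[3] flags=0000 → (cmp)
[4] flags=0000 EQ?F → skip
[5] flags=0000 VC?T → r4=0x43
[6] flags=0000 LS?T → r5=0x81

VAL = 0x43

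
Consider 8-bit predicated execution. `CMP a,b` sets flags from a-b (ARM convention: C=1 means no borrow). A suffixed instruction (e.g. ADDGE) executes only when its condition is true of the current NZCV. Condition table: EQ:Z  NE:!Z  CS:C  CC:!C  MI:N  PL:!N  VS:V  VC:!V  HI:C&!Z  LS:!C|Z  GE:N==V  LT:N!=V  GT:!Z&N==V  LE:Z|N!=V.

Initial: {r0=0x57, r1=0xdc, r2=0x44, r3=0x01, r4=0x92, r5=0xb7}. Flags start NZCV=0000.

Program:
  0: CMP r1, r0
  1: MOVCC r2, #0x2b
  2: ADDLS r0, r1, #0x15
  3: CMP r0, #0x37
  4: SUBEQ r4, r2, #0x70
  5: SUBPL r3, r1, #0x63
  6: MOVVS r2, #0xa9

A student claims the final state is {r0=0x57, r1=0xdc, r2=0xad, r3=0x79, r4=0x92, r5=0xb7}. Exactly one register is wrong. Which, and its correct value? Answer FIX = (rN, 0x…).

FIX = (r2, 0x44)

[0] flags=1010 → (cmp)
[1] flags=1010 CC?F → skip
[2] flags=1010 LS?F → skip
[3] flags=0010 → (cmp)
[4] flags=0010 EQ?F → skip
[5] flags=0010 PL?T → r3=0x79
[6] flags=0010 VS?F → skip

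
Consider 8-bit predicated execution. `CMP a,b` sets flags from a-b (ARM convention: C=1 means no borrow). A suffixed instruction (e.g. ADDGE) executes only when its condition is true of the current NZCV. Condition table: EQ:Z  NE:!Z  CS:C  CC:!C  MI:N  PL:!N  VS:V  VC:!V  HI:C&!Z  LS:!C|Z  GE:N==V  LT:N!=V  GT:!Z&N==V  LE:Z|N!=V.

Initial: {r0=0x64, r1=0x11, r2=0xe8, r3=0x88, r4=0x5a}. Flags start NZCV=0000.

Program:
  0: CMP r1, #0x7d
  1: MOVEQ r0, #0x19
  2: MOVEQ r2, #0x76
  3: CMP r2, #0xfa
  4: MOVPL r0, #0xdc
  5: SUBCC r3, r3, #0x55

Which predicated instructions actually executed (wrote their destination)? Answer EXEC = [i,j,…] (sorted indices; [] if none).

0: ✓ CMP  NZCV=1000
1: · MOVEQ
2: · MOVEQ
3: ✓ CMP  NZCV=1000
4: · MOVPL
5: ✓ SUBCC  r3←0x33

EXEC = [5]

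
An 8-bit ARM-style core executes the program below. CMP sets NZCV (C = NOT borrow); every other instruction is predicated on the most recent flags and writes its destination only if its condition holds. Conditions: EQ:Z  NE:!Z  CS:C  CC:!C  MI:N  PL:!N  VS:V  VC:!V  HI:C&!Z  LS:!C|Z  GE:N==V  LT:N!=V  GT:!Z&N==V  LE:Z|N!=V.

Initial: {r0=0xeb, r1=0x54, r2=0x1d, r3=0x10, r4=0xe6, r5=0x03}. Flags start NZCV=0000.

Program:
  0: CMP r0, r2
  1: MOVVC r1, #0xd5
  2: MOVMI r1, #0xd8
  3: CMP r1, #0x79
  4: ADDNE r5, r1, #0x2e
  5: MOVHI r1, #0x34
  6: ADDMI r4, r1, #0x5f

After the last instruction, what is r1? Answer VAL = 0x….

VAL = 0x34

[0] flags=1010 → (cmp)
[1] flags=1010 VC?T → r1=0xd5
[2] flags=1010 MI?T → r1=0xd8
[3] flags=0011 → (cmp)
[4] flags=0011 NE?T → r5=0x06
[5] flags=0011 HI?T → r1=0x34
[6] flags=0011 MI?F → skip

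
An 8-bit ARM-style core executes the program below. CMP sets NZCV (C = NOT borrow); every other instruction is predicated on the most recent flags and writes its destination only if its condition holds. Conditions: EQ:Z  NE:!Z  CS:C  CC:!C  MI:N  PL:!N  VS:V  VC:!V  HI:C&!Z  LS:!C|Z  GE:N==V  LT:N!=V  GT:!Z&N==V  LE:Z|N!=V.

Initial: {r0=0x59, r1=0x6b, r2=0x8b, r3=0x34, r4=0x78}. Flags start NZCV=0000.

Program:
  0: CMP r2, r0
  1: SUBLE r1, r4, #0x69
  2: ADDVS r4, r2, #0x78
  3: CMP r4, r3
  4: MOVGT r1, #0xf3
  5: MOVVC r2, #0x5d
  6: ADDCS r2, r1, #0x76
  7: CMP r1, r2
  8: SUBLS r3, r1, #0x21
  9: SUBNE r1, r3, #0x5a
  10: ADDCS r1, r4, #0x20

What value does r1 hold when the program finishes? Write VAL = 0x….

VAL = 0x94

[0] flags=0011 → (cmp)
[1] flags=0011 LE?T → r1=0x0f
[2] flags=0011 VS?T → r4=0x03
[3] flags=1000 → (cmp)
[4] flags=1000 GT?F → skip
[5] flags=1000 VC?T → r2=0x5d
[6] flags=1000 CS?F → skip
[7] flags=1000 → (cmp)
[8] flags=1000 LS?T → r3=0xee
[9] flags=1000 NE?T → r1=0x94
[10] flags=1000 CS?F → skip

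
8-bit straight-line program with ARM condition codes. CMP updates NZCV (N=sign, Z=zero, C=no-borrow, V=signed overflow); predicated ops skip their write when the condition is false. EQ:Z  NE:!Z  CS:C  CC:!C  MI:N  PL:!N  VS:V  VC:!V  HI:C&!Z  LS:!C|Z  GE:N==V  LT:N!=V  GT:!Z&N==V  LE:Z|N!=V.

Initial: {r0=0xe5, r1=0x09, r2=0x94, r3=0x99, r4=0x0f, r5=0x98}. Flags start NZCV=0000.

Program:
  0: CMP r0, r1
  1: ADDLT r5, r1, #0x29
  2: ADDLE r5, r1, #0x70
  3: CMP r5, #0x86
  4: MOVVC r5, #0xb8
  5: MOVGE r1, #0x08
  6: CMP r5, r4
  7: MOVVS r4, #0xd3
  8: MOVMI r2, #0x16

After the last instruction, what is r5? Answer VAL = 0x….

VAL = 0x79

[0] flags=1010 → (cmp)
[1] flags=1010 LT?T → r5=0x32
[2] flags=1010 LE?T → r5=0x79
[3] flags=1001 → (cmp)
[4] flags=1001 VC?F → skip
[5] flags=1001 GE?T → r1=0x08
[6] flags=0010 → (cmp)
[7] flags=0010 VS?F → skip
[8] flags=0010 MI?F → skip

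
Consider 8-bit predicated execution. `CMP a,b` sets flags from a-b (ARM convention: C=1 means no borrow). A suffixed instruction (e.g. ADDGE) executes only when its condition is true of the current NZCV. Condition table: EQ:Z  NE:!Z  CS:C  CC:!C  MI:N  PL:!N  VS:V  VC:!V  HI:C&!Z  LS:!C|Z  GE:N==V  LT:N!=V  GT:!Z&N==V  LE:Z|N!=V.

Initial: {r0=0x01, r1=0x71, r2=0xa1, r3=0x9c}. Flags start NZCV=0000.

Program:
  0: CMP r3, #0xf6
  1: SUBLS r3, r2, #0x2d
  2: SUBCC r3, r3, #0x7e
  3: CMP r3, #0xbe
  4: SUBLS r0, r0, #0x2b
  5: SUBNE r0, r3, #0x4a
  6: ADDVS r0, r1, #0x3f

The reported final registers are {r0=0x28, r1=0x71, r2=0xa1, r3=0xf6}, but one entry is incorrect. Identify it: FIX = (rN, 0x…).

FIX = (r0, 0xac)

[0] flags=1000 → (cmp)
[1] flags=1000 LS?T → r3=0x74
[2] flags=1000 CC?T → r3=0xf6
[3] flags=0010 → (cmp)
[4] flags=0010 LS?F → skip
[5] flags=0010 NE?T → r0=0xac
[6] flags=0010 VS?F → skip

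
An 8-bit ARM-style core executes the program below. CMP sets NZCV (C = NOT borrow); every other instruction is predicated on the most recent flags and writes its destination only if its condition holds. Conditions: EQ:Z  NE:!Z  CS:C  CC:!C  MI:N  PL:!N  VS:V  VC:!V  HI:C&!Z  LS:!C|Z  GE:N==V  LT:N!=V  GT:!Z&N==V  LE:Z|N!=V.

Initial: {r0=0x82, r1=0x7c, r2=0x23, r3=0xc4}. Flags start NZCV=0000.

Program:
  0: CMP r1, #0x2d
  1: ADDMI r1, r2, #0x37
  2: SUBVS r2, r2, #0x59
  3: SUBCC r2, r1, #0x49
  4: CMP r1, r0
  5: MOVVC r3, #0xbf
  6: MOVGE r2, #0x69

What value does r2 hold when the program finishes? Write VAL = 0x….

0: ✓ CMP  NZCV=0010
1: · ADDMI
2: · SUBVS
3: · SUBCC
4: ✓ CMP  NZCV=1001
5: · MOVVC
6: ✓ MOVGE  r2←0x69

VAL = 0x69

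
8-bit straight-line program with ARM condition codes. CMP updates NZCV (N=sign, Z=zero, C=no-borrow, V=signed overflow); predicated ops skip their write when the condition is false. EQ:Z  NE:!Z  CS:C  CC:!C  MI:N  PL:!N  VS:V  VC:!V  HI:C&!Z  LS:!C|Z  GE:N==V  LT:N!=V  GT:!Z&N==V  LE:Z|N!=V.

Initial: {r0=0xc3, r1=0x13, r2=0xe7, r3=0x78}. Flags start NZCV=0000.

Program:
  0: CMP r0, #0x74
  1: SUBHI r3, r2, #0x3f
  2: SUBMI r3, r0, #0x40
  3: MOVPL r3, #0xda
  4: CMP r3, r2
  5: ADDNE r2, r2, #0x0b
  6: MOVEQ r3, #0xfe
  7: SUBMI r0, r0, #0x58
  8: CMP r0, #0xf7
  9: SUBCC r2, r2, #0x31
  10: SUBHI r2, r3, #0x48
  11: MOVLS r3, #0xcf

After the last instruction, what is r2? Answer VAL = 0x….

0: ✓ CMP  NZCV=0011
1: ✓ SUBHI  r3←0xa8
2: · SUBMI
3: ✓ MOVPL  r3←0xda
4: ✓ CMP  NZCV=1000
5: ✓ ADDNE  r2←0xf2
6: · MOVEQ
7: ✓ SUBMI  r0←0x6b
8: ✓ CMP  NZCV=0000
9: ✓ SUBCC  r2←0xc1
10: · SUBHI
11: ✓ MOVLS  r3←0xcf

VAL = 0xc1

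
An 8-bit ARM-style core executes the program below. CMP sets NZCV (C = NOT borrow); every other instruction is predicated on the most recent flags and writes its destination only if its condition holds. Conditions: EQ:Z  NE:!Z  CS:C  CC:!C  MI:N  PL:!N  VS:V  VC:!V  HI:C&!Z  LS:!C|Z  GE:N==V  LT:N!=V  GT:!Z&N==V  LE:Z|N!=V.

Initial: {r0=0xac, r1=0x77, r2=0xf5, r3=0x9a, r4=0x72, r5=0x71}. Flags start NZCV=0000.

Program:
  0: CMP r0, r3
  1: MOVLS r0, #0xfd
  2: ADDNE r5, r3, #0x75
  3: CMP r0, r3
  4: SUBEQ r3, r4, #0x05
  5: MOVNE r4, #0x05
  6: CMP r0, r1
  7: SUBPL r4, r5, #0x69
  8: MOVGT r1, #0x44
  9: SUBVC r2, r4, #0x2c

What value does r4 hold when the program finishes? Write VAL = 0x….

VAL = 0xa6

0: ✓ CMP  NZCV=0010
1: · MOVLS
2: ✓ ADDNE  r5←0x0f
3: ✓ CMP  NZCV=0010
4: · SUBEQ
5: ✓ MOVNE  r4←0x05
6: ✓ CMP  NZCV=0011
7: ✓ SUBPL  r4←0xa6
8: · MOVGT
9: · SUBVC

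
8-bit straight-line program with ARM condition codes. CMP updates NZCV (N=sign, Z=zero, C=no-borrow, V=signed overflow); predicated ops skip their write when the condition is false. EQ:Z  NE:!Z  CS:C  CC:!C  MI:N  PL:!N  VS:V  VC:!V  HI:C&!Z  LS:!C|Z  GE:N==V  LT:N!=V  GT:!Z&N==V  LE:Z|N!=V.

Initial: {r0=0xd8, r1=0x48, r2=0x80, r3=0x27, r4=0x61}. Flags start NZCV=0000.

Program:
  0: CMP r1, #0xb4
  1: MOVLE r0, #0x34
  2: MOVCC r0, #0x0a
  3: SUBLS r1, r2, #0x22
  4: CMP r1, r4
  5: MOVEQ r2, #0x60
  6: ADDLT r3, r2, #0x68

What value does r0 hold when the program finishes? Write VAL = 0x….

VAL = 0x0a

[0] flags=1001 → (cmp)
[1] flags=1001 LE?F → skip
[2] flags=1001 CC?T → r0=0x0a
[3] flags=1001 LS?T → r1=0x5e
[4] flags=1000 → (cmp)
[5] flags=1000 EQ?F → skip
[6] flags=1000 LT?T → r3=0xe8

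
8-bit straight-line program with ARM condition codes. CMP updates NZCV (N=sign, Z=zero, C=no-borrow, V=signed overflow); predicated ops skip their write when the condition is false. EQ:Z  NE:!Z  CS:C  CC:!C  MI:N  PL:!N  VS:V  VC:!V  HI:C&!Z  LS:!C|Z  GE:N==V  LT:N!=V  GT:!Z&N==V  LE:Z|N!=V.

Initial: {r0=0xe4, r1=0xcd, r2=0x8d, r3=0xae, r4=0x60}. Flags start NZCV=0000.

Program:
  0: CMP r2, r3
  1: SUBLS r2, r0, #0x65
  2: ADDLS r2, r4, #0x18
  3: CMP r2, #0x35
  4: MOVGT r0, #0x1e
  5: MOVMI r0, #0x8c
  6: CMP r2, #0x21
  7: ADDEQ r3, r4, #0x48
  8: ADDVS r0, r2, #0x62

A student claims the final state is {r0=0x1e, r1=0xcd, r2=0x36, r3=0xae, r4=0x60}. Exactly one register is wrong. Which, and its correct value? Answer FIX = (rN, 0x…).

0: ✓ CMP  NZCV=1000
1: ✓ SUBLS  r2←0x7f
2: ✓ ADDLS  r2←0x78
3: ✓ CMP  NZCV=0010
4: ✓ MOVGT  r0←0x1e
5: · MOVMI
6: ✓ CMP  NZCV=0010
7: · ADDEQ
8: · ADDVS

FIX = (r2, 0x78)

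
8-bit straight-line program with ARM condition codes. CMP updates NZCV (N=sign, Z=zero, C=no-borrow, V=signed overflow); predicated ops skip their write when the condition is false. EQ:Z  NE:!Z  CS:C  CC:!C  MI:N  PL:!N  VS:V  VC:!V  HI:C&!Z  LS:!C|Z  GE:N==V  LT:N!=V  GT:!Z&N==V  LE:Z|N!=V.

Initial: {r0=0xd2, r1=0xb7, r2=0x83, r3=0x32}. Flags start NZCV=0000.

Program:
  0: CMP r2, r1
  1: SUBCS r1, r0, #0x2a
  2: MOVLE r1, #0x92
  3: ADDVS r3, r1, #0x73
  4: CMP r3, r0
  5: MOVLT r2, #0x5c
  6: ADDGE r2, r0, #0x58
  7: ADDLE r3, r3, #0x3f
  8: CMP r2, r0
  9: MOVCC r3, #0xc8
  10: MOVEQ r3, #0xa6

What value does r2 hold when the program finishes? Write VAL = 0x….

VAL = 0x2a

0: ✓ CMP  NZCV=1000
1: · SUBCS
2: ✓ MOVLE  r1←0x92
3: · ADDVS
4: ✓ CMP  NZCV=0000
5: · MOVLT
6: ✓ ADDGE  r2←0x2a
7: · ADDLE
8: ✓ CMP  NZCV=0000
9: ✓ MOVCC  r3←0xc8
10: · MOVEQ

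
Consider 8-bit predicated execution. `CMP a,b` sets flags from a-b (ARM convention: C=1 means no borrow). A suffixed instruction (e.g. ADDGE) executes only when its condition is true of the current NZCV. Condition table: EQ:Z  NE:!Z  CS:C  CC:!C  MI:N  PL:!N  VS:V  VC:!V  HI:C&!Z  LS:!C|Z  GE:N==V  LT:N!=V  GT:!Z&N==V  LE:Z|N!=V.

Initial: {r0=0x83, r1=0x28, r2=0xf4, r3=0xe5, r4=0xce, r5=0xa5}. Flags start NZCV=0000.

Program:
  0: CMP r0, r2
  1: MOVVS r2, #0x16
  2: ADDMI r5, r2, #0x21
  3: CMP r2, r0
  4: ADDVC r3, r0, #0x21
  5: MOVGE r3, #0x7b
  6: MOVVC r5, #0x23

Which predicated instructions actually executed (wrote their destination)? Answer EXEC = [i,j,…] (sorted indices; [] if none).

[0] flags=1000 → (cmp)
[1] flags=1000 VS?F → skip
[2] flags=1000 MI?T → r5=0x15
[3] flags=0010 → (cmp)
[4] flags=0010 VC?T → r3=0xa4
[5] flags=0010 GE?T → r3=0x7b
[6] flags=0010 VC?T → r5=0x23

EXEC = [2,4,5,6]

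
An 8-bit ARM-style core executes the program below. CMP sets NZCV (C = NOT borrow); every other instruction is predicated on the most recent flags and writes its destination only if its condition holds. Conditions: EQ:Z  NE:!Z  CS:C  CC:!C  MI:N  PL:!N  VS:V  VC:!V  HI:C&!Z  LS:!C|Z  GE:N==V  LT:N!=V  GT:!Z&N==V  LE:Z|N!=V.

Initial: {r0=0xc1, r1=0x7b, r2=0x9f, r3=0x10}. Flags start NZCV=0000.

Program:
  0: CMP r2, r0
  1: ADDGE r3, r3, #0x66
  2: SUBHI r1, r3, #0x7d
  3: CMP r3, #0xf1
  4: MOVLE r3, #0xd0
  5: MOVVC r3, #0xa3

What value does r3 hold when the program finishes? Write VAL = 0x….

[0] flags=1000 → (cmp)
[1] flags=1000 GE?F → skip
[2] flags=1000 HI?F → skip
[3] flags=0000 → (cmp)
[4] flags=0000 LE?F → skip
[5] flags=0000 VC?T → r3=0xa3

VAL = 0xa3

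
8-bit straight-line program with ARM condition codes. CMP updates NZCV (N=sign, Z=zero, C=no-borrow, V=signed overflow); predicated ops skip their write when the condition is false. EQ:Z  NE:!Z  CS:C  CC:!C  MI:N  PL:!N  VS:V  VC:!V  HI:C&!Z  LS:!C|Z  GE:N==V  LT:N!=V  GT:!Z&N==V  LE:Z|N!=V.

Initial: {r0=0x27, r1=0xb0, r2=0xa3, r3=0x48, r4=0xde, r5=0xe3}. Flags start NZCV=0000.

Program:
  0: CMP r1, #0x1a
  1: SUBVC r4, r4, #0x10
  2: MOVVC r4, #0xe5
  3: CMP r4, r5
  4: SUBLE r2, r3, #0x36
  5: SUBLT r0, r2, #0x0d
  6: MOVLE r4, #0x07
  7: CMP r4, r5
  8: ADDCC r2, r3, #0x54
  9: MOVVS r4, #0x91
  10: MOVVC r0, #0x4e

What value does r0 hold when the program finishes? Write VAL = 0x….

VAL = 0x4e

0: ✓ CMP  NZCV=1010
1: ✓ SUBVC  r4←0xce
2: ✓ MOVVC  r4←0xe5
3: ✓ CMP  NZCV=0010
4: · SUBLE
5: · SUBLT
6: · MOVLE
7: ✓ CMP  NZCV=0010
8: · ADDCC
9: · MOVVS
10: ✓ MOVVC  r0←0x4e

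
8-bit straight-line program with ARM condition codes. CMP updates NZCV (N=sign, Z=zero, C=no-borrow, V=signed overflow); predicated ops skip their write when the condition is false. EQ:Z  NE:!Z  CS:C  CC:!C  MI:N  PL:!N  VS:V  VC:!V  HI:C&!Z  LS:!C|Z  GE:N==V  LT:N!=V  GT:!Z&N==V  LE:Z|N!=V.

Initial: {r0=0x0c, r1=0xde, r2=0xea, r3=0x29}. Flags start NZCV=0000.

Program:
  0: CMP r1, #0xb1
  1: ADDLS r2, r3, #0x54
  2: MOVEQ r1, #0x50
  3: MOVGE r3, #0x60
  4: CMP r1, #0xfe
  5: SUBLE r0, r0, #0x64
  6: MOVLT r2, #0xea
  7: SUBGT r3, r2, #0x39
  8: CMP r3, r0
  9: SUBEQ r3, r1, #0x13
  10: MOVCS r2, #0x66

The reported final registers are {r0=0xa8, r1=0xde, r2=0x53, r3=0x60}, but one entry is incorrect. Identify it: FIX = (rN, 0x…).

0: ✓ CMP  NZCV=0010
1: · ADDLS
2: · MOVEQ
3: ✓ MOVGE  r3←0x60
4: ✓ CMP  NZCV=1000
5: ✓ SUBLE  r0←0xa8
6: ✓ MOVLT  r2←0xea
7: · SUBGT
8: ✓ CMP  NZCV=1001
9: · SUBEQ
10: · MOVCS

FIX = (r2, 0xea)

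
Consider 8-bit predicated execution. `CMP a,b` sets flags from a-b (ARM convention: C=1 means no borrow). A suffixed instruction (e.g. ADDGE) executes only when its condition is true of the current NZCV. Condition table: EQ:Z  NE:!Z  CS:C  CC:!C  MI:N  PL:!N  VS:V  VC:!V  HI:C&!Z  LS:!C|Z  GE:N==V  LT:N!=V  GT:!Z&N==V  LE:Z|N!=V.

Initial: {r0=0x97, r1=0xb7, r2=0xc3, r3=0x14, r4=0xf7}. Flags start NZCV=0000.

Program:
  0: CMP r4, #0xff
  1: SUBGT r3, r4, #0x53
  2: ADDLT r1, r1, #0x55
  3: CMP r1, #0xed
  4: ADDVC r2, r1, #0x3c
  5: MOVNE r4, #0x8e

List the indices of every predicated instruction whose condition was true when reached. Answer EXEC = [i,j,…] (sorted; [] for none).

[0] flags=1000 → (cmp)
[1] flags=1000 GT?F → skip
[2] flags=1000 LT?T → r1=0x0c
[3] flags=0000 → (cmp)
[4] flags=0000 VC?T → r2=0x48
[5] flags=0000 NE?T → r4=0x8e

EXEC = [2,4,5]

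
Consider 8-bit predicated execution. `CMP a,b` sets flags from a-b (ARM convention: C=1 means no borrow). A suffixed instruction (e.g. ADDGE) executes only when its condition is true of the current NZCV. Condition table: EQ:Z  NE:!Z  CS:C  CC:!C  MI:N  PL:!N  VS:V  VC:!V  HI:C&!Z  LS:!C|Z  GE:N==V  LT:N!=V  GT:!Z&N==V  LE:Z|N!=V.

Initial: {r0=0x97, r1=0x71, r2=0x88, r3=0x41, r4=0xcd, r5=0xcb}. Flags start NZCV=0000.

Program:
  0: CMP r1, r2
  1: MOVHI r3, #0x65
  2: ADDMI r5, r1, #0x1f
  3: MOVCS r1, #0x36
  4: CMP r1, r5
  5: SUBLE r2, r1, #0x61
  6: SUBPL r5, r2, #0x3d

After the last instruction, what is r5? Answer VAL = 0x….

0: ✓ CMP  NZCV=1001
1: · MOVHI
2: ✓ ADDMI  r5←0x90
3: · MOVCS
4: ✓ CMP  NZCV=1001
5: · SUBLE
6: · SUBPL

VAL = 0x90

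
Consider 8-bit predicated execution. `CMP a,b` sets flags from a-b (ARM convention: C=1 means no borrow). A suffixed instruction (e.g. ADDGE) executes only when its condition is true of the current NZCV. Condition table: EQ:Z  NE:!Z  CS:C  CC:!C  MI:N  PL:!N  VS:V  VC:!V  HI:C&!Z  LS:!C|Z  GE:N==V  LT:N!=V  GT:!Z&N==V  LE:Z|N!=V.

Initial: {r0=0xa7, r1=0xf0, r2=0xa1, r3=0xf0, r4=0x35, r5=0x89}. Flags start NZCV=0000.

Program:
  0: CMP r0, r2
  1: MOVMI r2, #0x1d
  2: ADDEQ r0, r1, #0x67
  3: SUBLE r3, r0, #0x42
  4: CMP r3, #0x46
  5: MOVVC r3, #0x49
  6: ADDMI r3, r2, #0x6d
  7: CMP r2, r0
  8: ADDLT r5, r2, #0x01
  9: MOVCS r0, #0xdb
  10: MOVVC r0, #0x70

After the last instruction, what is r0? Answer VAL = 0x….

0: ✓ CMP  NZCV=0010
1: · MOVMI
2: · ADDEQ
3: · SUBLE
4: ✓ CMP  NZCV=1010
5: ✓ MOVVC  r3←0x49
6: ✓ ADDMI  r3←0x0e
7: ✓ CMP  NZCV=1000
8: ✓ ADDLT  r5←0xa2
9: · MOVCS
10: ✓ MOVVC  r0←0x70

VAL = 0x70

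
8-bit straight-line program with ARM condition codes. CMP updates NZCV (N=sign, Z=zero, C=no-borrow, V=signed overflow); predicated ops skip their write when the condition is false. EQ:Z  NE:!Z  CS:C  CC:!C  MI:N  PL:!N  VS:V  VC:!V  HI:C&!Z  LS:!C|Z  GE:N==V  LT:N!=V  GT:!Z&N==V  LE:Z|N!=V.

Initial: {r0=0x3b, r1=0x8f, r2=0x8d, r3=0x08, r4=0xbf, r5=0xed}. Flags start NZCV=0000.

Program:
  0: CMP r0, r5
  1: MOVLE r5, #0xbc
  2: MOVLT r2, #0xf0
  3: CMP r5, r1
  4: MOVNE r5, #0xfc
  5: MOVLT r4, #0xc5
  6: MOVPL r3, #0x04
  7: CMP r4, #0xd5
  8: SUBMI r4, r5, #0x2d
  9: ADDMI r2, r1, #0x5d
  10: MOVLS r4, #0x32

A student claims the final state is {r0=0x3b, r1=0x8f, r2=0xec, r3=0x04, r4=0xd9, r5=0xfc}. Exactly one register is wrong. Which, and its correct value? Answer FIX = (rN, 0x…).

0: ✓ CMP  NZCV=0000
1: · MOVLE
2: · MOVLT
3: ✓ CMP  NZCV=0010
4: ✓ MOVNE  r5←0xfc
5: · MOVLT
6: ✓ MOVPL  r3←0x04
7: ✓ CMP  NZCV=1000
8: ✓ SUBMI  r4←0xcf
9: ✓ ADDMI  r2←0xec
10: ✓ MOVLS  r4←0x32

FIX = (r4, 0x32)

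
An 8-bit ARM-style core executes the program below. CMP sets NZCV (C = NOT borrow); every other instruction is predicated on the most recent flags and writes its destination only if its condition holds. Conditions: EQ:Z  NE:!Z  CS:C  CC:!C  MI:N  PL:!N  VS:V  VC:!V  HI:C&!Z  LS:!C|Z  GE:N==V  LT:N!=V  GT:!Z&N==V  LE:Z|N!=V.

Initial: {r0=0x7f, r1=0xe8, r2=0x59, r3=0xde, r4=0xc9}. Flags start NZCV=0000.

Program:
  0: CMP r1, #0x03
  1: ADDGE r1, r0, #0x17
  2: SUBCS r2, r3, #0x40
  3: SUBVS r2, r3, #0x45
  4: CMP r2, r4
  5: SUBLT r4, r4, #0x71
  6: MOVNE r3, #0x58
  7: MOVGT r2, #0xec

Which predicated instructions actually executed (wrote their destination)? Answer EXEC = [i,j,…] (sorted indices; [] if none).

EXEC = [2,5,6]

[0] flags=1010 → (cmp)
[1] flags=1010 GE?F → skip
[2] flags=1010 CS?T → r2=0x9e
[3] flags=1010 VS?F → skip
[4] flags=1000 → (cmp)
[5] flags=1000 LT?T → r4=0x58
[6] flags=1000 NE?T → r3=0x58
[7] flags=1000 GT?F → skip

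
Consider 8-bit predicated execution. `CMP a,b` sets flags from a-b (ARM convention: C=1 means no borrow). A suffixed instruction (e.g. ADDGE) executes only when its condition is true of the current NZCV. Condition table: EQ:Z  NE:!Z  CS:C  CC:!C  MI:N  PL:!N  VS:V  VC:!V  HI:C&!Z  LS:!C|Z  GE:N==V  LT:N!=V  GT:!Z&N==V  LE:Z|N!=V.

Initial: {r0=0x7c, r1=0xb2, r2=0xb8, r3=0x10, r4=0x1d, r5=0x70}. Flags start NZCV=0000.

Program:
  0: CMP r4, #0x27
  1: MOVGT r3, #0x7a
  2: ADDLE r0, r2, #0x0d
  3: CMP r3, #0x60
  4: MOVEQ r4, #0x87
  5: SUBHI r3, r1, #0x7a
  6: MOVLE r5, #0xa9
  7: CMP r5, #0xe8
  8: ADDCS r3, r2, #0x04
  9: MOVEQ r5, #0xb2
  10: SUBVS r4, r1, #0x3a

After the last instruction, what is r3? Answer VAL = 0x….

VAL = 0x10

[0] flags=1000 → (cmp)
[1] flags=1000 GT?F → skip
[2] flags=1000 LE?T → r0=0xc5
[3] flags=1000 → (cmp)
[4] flags=1000 EQ?F → skip
[5] flags=1000 HI?F → skip
[6] flags=1000 LE?T → r5=0xa9
[7] flags=1000 → (cmp)
[8] flags=1000 CS?F → skip
[9] flags=1000 EQ?F → skip
[10] flags=1000 VS?F → skip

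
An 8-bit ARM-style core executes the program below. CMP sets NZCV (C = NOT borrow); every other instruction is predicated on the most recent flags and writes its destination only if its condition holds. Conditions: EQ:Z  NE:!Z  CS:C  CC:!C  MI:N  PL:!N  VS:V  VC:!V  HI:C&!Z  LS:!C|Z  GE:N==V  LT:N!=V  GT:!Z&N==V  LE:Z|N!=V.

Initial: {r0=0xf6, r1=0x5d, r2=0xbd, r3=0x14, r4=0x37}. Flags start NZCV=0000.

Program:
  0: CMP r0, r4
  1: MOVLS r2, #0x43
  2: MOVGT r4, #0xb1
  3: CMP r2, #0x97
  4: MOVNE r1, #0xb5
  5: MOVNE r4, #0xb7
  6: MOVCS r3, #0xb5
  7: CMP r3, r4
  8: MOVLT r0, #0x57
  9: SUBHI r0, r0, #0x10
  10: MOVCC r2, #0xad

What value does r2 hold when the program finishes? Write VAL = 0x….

0: ✓ CMP  NZCV=1010
1: · MOVLS
2: · MOVGT
3: ✓ CMP  NZCV=0010
4: ✓ MOVNE  r1←0xb5
5: ✓ MOVNE  r4←0xb7
6: ✓ MOVCS  r3←0xb5
7: ✓ CMP  NZCV=1000
8: ✓ MOVLT  r0←0x57
9: · SUBHI
10: ✓ MOVCC  r2←0xad

VAL = 0xad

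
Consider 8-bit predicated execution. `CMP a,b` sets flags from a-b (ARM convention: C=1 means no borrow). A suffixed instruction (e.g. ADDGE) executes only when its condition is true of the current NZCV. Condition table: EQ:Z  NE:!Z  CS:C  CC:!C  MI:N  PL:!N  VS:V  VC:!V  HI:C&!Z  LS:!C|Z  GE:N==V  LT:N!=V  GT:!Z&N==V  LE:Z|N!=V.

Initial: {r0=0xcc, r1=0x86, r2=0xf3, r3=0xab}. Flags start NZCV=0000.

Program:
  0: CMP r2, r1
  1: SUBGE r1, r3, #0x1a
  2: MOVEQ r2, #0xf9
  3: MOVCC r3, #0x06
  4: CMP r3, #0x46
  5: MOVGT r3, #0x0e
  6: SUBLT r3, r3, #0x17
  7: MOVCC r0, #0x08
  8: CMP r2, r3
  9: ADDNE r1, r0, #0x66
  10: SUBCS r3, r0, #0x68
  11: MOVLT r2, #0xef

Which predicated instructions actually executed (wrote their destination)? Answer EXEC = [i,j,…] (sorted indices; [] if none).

0: ✓ CMP  NZCV=0010
1: ✓ SUBGE  r1←0x91
2: · MOVEQ
3: · MOVCC
4: ✓ CMP  NZCV=0011
5: · MOVGT
6: ✓ SUBLT  r3←0x94
7: · MOVCC
8: ✓ CMP  NZCV=0010
9: ✓ ADDNE  r1←0x32
10: ✓ SUBCS  r3←0x64
11: · MOVLT

EXEC = [1,6,9,10]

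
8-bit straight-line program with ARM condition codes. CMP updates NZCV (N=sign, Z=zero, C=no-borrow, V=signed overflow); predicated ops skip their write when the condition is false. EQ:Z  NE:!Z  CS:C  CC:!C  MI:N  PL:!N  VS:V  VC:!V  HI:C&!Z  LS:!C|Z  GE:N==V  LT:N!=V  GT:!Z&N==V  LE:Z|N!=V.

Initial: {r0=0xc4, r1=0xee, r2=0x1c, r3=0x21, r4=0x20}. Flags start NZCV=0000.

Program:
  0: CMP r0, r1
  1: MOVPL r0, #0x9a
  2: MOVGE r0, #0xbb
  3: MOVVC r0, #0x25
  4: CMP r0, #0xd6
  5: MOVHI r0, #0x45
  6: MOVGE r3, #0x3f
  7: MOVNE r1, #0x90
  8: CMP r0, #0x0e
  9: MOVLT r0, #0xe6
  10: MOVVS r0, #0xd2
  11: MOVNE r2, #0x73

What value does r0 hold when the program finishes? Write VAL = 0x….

[0] flags=1000 → (cmp)
[1] flags=1000 PL?F → skip
[2] flags=1000 GE?F → skip
[3] flags=1000 VC?T → r0=0x25
[4] flags=0000 → (cmp)
[5] flags=0000 HI?F → skip
[6] flags=0000 GE?T → r3=0x3f
[7] flags=0000 NE?T → r1=0x90
[8] flags=0010 → (cmp)
[9] flags=0010 LT?F → skip
[10] flags=0010 VS?F → skip
[11] flags=0010 NE?T → r2=0x73

VAL = 0x25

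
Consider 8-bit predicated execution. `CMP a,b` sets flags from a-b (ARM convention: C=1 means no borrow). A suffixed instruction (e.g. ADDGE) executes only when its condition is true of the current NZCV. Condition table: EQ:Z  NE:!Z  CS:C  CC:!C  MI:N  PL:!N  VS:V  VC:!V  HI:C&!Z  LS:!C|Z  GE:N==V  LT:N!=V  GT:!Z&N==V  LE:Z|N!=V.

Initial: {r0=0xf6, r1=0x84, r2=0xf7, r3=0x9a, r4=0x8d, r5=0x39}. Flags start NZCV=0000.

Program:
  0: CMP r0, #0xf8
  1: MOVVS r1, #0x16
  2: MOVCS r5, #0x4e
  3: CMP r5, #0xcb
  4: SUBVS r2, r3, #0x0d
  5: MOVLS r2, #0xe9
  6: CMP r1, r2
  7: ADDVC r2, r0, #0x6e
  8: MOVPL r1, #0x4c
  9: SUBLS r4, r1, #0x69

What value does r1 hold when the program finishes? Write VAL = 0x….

[0] flags=1000 → (cmp)
[1] flags=1000 VS?F → skip
[2] flags=1000 CS?F → skip
[3] flags=0000 → (cmp)
[4] flags=0000 VS?F → skip
[5] flags=0000 LS?T → r2=0xe9
[6] flags=1000 → (cmp)
[7] flags=1000 VC?T → r2=0x64
[8] flags=1000 PL?F → skip
[9] flags=1000 LS?T → r4=0x1b

VAL = 0x84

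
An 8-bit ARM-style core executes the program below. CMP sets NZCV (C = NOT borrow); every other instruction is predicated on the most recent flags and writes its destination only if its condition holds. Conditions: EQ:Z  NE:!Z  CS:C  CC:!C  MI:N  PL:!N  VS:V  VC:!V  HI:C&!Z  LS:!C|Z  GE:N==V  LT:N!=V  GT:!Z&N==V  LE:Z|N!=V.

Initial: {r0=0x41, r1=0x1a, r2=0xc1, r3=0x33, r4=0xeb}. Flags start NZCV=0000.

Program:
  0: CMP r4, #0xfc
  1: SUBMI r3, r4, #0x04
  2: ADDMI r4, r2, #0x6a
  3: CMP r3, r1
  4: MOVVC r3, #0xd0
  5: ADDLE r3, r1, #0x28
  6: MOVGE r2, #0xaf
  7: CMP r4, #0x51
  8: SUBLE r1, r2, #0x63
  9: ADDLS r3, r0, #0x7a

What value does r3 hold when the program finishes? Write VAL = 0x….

VAL = 0xbb

[0] flags=1000 → (cmp)
[1] flags=1000 MI?T → r3=0xe7
[2] flags=1000 MI?T → r4=0x2b
[3] flags=1010 → (cmp)
[4] flags=1010 VC?T → r3=0xd0
[5] flags=1010 LE?T → r3=0x42
[6] flags=1010 GE?F → skip
[7] flags=1000 → (cmp)
[8] flags=1000 LE?T → r1=0x5e
[9] flags=1000 LS?T → r3=0xbb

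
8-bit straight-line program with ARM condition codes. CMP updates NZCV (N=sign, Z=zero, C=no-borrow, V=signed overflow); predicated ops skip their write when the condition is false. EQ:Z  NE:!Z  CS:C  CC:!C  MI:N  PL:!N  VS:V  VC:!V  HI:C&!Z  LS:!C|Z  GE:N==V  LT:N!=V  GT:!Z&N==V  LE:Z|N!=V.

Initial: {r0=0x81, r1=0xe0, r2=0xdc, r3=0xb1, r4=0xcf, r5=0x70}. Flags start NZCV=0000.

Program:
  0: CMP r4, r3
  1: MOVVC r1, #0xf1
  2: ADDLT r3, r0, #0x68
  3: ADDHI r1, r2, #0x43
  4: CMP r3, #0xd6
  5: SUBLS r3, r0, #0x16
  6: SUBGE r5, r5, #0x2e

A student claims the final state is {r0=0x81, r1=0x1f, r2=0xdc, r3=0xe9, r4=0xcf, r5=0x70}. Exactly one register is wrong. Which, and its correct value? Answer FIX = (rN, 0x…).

0: ✓ CMP  NZCV=0010
1: ✓ MOVVC  r1←0xf1
2: · ADDLT
3: ✓ ADDHI  r1←0x1f
4: ✓ CMP  NZCV=1000
5: ✓ SUBLS  r3←0x6b
6: · SUBGE

FIX = (r3, 0x6b)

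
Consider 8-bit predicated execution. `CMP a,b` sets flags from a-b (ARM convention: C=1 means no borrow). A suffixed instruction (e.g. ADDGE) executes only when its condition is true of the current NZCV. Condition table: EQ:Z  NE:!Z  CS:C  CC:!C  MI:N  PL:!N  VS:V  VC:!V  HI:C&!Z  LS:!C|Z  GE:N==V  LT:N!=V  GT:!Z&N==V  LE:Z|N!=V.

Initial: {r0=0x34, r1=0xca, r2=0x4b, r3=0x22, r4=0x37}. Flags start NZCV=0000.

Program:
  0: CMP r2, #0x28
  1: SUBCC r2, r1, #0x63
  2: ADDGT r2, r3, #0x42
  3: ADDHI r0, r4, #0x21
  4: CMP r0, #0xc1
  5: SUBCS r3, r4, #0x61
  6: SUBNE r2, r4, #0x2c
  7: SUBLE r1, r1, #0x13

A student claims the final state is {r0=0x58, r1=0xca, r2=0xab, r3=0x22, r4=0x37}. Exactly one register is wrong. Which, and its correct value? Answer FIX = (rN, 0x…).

0: ✓ CMP  NZCV=0010
1: · SUBCC
2: ✓ ADDGT  r2←0x64
3: ✓ ADDHI  r0←0x58
4: ✓ CMP  NZCV=1001
5: · SUBCS
6: ✓ SUBNE  r2←0x0b
7: · SUBLE

FIX = (r2, 0x0b)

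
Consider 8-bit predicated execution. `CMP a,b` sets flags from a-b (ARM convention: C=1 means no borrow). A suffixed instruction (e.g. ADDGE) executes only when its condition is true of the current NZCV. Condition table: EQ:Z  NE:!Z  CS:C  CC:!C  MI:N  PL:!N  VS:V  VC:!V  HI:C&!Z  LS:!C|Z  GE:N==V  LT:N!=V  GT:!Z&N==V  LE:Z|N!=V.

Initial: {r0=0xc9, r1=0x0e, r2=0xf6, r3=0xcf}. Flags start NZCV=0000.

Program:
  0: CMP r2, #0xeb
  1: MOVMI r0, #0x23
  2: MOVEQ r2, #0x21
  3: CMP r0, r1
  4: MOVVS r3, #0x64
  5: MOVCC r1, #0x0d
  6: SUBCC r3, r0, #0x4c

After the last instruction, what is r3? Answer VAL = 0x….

0: ✓ CMP  NZCV=0010
1: · MOVMI
2: · MOVEQ
3: ✓ CMP  NZCV=1010
4: · MOVVS
5: · MOVCC
6: · SUBCC

VAL = 0xcf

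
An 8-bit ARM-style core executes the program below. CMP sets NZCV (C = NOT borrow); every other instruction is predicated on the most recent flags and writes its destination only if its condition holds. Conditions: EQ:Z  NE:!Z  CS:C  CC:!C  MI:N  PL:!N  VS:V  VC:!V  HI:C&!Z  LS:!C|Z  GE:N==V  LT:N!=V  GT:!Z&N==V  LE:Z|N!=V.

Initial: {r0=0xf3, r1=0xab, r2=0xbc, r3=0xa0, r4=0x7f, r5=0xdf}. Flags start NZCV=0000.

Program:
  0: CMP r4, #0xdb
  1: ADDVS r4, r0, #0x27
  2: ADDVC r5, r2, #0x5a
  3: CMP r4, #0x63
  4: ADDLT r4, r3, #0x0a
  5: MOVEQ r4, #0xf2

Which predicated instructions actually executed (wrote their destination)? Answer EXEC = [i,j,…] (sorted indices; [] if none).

0: ✓ CMP  NZCV=1001
1: ✓ ADDVS  r4←0x1a
2: · ADDVC
3: ✓ CMP  NZCV=1000
4: ✓ ADDLT  r4←0xaa
5: · MOVEQ

EXEC = [1,4]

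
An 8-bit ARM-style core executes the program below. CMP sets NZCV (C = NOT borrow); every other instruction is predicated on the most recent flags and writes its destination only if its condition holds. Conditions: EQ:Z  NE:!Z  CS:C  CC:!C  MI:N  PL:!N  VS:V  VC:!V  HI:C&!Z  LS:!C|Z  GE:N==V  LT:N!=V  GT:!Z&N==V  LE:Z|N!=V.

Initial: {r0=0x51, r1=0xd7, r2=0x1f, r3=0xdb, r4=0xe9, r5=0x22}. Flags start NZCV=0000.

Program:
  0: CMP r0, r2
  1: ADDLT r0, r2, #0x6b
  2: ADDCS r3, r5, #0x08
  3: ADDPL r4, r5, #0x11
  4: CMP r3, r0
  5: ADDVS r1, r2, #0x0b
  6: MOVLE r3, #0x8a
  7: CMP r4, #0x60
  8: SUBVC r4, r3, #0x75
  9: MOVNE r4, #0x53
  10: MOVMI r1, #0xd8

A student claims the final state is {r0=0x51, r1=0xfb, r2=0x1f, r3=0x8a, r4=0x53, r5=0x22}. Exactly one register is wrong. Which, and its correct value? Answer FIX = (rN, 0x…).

FIX = (r1, 0xd8)

0: ✓ CMP  NZCV=0010
1: · ADDLT
2: ✓ ADDCS  r3←0x2a
3: ✓ ADDPL  r4←0x33
4: ✓ CMP  NZCV=1000
5: · ADDVS
6: ✓ MOVLE  r3←0x8a
7: ✓ CMP  NZCV=1000
8: ✓ SUBVC  r4←0x15
9: ✓ MOVNE  r4←0x53
10: ✓ MOVMI  r1←0xd8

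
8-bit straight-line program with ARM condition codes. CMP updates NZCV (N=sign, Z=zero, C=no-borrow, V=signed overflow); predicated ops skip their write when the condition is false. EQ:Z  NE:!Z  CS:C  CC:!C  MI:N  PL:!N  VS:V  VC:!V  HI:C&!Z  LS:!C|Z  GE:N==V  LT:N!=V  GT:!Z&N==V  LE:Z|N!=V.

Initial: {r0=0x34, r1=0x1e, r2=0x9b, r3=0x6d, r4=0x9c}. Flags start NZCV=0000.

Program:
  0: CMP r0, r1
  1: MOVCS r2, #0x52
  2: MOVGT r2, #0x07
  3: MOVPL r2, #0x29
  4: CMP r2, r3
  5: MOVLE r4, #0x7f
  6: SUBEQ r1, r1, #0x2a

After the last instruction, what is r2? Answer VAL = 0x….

[0] flags=0010 → (cmp)
[1] flags=0010 CS?T → r2=0x52
[2] flags=0010 GT?T → r2=0x07
[3] flags=0010 PL?T → r2=0x29
[4] flags=1000 → (cmp)
[5] flags=1000 LE?T → r4=0x7f
[6] flags=1000 EQ?F → skip

VAL = 0x29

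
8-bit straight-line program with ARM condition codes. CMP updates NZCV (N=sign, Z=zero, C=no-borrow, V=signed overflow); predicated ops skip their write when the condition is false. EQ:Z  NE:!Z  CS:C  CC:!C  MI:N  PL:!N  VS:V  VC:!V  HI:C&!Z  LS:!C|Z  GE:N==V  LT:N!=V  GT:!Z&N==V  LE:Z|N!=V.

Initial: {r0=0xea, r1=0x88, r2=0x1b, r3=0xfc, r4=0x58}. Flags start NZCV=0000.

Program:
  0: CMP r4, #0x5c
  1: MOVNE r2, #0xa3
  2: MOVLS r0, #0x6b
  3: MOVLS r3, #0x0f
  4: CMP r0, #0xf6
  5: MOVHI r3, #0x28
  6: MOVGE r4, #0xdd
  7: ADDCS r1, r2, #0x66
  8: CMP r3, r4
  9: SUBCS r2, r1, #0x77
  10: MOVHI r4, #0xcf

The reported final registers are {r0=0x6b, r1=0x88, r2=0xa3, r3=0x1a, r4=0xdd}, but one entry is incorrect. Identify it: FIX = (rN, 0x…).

FIX = (r3, 0x0f)

0: ✓ CMP  NZCV=1000
1: ✓ MOVNE  r2←0xa3
2: ✓ MOVLS  r0←0x6b
3: ✓ MOVLS  r3←0x0f
4: ✓ CMP  NZCV=0000
5: · MOVHI
6: ✓ MOVGE  r4←0xdd
7: · ADDCS
8: ✓ CMP  NZCV=0000
9: · SUBCS
10: · MOVHI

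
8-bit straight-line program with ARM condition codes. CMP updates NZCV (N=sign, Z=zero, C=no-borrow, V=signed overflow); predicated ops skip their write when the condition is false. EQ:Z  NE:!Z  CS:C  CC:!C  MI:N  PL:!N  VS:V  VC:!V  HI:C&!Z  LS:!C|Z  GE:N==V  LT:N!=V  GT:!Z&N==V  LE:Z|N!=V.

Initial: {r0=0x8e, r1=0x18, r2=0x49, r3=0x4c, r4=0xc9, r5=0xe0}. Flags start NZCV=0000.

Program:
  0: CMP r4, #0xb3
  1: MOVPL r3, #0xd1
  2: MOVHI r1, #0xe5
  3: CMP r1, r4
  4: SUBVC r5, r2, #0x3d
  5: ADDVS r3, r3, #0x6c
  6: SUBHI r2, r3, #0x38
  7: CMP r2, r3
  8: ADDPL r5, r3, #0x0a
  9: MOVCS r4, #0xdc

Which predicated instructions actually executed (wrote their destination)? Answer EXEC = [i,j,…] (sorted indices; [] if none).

EXEC = [1,2,4,6]

0: ✓ CMP  NZCV=0010
1: ✓ MOVPL  r3←0xd1
2: ✓ MOVHI  r1←0xe5
3: ✓ CMP  NZCV=0010
4: ✓ SUBVC  r5←0x0c
5: · ADDVS
6: ✓ SUBHI  r2←0x99
7: ✓ CMP  NZCV=1000
8: · ADDPL
9: · MOVCS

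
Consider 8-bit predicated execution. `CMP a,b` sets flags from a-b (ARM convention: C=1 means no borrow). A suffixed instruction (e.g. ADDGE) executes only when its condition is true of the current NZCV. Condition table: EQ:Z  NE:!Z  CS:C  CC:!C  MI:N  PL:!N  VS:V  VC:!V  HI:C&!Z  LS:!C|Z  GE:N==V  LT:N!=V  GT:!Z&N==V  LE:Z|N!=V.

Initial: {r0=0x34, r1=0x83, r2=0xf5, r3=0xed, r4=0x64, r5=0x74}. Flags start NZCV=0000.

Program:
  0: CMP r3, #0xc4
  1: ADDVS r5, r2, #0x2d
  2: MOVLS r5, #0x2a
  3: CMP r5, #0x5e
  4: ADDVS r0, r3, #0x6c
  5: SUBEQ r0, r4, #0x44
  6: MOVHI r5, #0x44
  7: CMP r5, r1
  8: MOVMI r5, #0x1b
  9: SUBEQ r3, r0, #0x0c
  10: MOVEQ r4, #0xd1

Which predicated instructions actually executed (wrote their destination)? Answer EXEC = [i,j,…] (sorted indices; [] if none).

EXEC = [6,8]

[0] flags=0010 → (cmp)
[1] flags=0010 VS?F → skip
[2] flags=0010 LS?F → skip
[3] flags=0010 → (cmp)
[4] flags=0010 VS?F → skip
[5] flags=0010 EQ?F → skip
[6] flags=0010 HI?T → r5=0x44
[7] flags=1001 → (cmp)
[8] flags=1001 MI?T → r5=0x1b
[9] flags=1001 EQ?F → skip
[10] flags=1001 EQ?F → skip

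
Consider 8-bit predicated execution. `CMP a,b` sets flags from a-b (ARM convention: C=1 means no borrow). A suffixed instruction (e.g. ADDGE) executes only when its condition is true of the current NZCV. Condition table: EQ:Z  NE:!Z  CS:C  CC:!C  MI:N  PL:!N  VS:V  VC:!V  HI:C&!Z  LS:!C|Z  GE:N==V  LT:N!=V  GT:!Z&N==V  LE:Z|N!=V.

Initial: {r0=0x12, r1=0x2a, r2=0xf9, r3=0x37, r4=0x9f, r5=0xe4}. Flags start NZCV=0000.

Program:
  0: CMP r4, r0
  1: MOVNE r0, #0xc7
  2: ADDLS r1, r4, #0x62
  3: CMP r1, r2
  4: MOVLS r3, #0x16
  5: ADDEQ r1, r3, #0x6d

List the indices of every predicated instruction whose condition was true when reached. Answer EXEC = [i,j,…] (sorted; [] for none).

EXEC = [1,4]

0: ✓ CMP  NZCV=1010
1: ✓ MOVNE  r0←0xc7
2: · ADDLS
3: ✓ CMP  NZCV=0000
4: ✓ MOVLS  r3←0x16
5: · ADDEQ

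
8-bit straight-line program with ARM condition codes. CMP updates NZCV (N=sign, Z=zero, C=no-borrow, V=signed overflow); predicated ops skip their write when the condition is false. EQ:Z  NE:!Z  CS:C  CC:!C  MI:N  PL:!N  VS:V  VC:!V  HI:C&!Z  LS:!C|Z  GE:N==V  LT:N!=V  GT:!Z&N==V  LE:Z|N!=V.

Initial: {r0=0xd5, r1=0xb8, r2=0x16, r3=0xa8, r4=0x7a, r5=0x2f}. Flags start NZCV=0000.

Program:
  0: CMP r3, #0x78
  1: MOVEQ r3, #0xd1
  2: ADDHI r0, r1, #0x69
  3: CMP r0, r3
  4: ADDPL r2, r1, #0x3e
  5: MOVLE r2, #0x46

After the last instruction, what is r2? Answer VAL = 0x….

[0] flags=0011 → (cmp)
[1] flags=0011 EQ?F → skip
[2] flags=0011 HI?T → r0=0x21
[3] flags=0000 → (cmp)
[4] flags=0000 PL?T → r2=0xf6
[5] flags=0000 LE?F → skip

VAL = 0xf6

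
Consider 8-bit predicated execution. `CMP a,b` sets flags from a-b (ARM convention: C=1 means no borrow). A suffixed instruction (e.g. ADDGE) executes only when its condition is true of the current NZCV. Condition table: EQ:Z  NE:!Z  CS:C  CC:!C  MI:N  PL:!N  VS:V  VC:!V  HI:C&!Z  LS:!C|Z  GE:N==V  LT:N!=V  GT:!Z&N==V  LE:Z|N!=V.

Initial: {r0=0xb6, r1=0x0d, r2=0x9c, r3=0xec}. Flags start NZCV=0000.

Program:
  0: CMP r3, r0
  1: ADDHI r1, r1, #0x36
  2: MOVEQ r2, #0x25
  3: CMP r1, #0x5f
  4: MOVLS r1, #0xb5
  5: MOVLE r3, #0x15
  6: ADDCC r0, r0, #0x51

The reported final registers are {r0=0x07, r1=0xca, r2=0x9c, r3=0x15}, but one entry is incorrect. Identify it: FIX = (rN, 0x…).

0: ✓ CMP  NZCV=0010
1: ✓ ADDHI  r1←0x43
2: · MOVEQ
3: ✓ CMP  NZCV=1000
4: ✓ MOVLS  r1←0xb5
5: ✓ MOVLE  r3←0x15
6: ✓ ADDCC  r0←0x07

FIX = (r1, 0xb5)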